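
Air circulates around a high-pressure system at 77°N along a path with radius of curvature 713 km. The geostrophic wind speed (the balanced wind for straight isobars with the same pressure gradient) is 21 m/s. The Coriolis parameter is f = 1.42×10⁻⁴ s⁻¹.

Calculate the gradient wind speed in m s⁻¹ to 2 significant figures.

30 m s⁻¹

Around a high, pressure-gradient force acts outward with centrifugal, so Coriolis balances both:
fV = (1/ρ)|∂P/∂n| + V²/R  →  V² − fR·V + fR·V_g = 0
With fR = 1.42×10⁻⁴ × 713×10³ m = 101 m/s:
V = [fR − √((fR)² − 4 fR V_g)]/2 = [101 − √(101² − 4×101×21)]/2 = 29.7 m/s
Supergeostrophic (V > V_g = 21 m/s), as expected around a high.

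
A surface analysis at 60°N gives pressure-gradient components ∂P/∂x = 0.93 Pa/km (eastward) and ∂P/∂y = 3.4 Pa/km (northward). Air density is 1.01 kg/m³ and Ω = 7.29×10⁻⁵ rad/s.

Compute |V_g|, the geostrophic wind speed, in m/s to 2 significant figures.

28 m/s

Coriolis parameter at 60°N:
f = 2Ω sin φ = 2 × 7.29×10⁻⁵ × sin 60° = 1.26×10⁻⁴ s⁻¹
Component geostrophic relations (x east, y north):
u_g = −(1/(fρ)) ∂P/∂y,  v_g = (1/(fρ)) ∂P/∂x
u_g = −(3.4×10⁻³)/(1.26×10⁻⁴ × 1.01) = −26.7 m/s;  v_g = (0.93×10⁻³)/(1.26×10⁻⁴ × 1.01) = 7.29 m/s
|V_g| = √(u_g² + v_g²) = 27.6 m/s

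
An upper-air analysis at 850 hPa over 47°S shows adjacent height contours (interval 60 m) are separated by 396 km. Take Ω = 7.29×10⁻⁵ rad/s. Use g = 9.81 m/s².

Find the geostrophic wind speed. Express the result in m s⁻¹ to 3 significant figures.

Coriolis parameter at 47°S:
f = 2Ω sin φ = 2 × 7.29×10⁻⁵ × sin 47° = 1.07×10⁻⁴ s⁻¹
Height gradient: |∂Z/∂n| = 60 m / 396000 m = 1.52×10⁻⁴
On a pressure surface, geostrophic balance gives V_g = (g/f)|∂Z/∂n|:
V_g = 9.81 × 1.52×10⁻⁴ / 1.07×10⁻⁴ = 13.9 m/s

13.9 m s⁻¹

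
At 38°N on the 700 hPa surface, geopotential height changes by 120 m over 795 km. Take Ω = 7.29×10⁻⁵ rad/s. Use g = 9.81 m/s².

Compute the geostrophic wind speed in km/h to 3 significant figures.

Coriolis parameter at 38°N:
f = 2Ω sin φ = 2 × 7.29×10⁻⁵ × sin 38° = 8.98×10⁻⁵ s⁻¹
Height gradient: |∂Z/∂n| = 120 m / 795000 m = 1.51×10⁻⁴
On a pressure surface, geostrophic balance gives V_g = (g/f)|∂Z/∂n|:
V_g = 9.81 × 1.51×10⁻⁴ / 8.98×10⁻⁵ = 16.5 m/s
Converting: 16.5 m/s × 3.6 = 59.4 km/h

59.4 km/h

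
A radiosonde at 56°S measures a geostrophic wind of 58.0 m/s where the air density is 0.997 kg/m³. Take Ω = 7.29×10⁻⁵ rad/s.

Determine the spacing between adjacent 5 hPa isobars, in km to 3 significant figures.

71.5 km

Coriolis parameter at 56°S:
f = 2Ω sin φ = 2 × 7.29×10⁻⁵ × sin 56° = 1.21×10⁻⁴ s⁻¹
Geostrophic balance rearranged: |∂P/∂n| = f ρ V_g
|∂P/∂n| = 1.21×10⁻⁴ × 0.997 × 58.0 = 6.99×10⁻³ Pa/m
Isobar spacing: Δn = ΔP/|∂P/∂n| = 500 Pa / 6.99×10⁻³ Pa/m = 71534 m ≈ 71.5 km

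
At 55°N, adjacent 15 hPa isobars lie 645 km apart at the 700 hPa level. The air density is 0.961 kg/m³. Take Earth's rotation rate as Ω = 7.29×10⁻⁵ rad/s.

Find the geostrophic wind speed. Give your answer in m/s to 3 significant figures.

Coriolis parameter at 55°N:
f = 2Ω sin φ = 2 × 7.29×10⁻⁵ × sin 55° = 1.19×10⁻⁴ s⁻¹
Pressure gradient: |∂P/∂n| = 1500 Pa / 645000 m = 2.33×10⁻³ Pa/m
Geostrophic balance (pressure-gradient force = Coriolis force):
V_g = (1/(fρ)) |∂P/∂n| = 2.33×10⁻³ / (1.19×10⁻⁴ × 0.961) = 20.3 m/s

20.3 m/s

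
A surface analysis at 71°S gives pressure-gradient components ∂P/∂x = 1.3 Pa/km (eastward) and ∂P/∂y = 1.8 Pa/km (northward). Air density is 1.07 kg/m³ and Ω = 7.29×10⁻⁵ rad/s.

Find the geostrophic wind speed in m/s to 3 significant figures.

15.1 m/s

Coriolis parameter at 71°S:
f = 2Ω sin φ = 2 × 7.29×10⁻⁵ × sin 71° = 1.38×10⁻⁴ s⁻¹
In the Southern Hemisphere f is negative: f = −1.38×10⁻⁴ s⁻¹.
Component geostrophic relations (x east, y north):
u_g = −(1/(fρ)) ∂P/∂y,  v_g = (1/(fρ)) ∂P/∂x
u_g = −(1.8×10⁻³)/(−1.38×10⁻⁴ × 1.07) = 12.2 m/s;  v_g = (1.3×10⁻³)/(−1.38×10⁻⁴ × 1.07) = −8.81 m/s
|V_g| = √(u_g² + v_g²) = 15.1 m/s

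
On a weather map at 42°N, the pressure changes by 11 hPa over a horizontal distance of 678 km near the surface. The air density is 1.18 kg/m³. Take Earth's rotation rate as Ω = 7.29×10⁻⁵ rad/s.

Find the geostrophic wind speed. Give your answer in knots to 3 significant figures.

27.4 knots

Coriolis parameter at 42°N:
f = 2Ω sin φ = 2 × 7.29×10⁻⁵ × sin 42° = 9.76×10⁻⁵ s⁻¹
Pressure gradient: |∂P/∂n| = 1100 Pa / 678000 m = 1.62×10⁻³ Pa/m
Geostrophic balance (pressure-gradient force = Coriolis force):
V_g = (1/(fρ)) |∂P/∂n| = 1.62×10⁻³ / (9.76×10⁻⁵ × 1.18) = 14.1 m/s
Converting: 14.1 m/s × 1.944 = 27.4 knots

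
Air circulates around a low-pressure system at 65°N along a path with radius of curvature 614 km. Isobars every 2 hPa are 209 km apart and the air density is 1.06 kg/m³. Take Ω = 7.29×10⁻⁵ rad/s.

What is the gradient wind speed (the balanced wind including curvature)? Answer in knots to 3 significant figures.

12.3 knots

Coriolis parameter at 65°N:
f = 2Ω sin φ = 2 × 7.29×10⁻⁵ × sin 65° = 1.32×10⁻⁴ s⁻¹
Pressure gradient: |∂P/∂n| = 200 Pa / 209000 m = 9.57×10⁻⁴ Pa/m
Geostrophic speed: V_g = |∂P/∂n|/(fρ) = 9.57×10⁻⁴/(1.32×10⁻⁴ × 1.06) = 6.83 m/s
Around a low, centrifugal force acts outward with Coriolis, so pressure-gradient force balances both:
(1/ρ)|∂P/∂n| = fV + V²/R  →  V² + fR·V − fR·V_g = 0
With fR = 1.32×10⁻⁴ × 614×10³ m = 81.1 m/s:
V = [−fR + √((fR)² + 4 fR V_g)]/2 = [−81.1 + √(81.1² + 4×81.1×6.83)]/2 = 6.34 m/s
Subgeostrophic (V < V_g = 6.83 m/s), as expected around a low.
Converting: 6.34 m/s × 1.944 = 12.3 knots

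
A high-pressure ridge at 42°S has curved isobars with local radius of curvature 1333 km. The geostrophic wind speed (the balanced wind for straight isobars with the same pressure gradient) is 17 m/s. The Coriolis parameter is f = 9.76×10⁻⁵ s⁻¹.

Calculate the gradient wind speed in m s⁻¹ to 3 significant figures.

20.1 m s⁻¹

Around a high, pressure-gradient force acts outward with centrifugal, so Coriolis balances both:
fV = (1/ρ)|∂P/∂n| + V²/R  →  V² − fR·V + fR·V_g = 0
With fR = 9.76×10⁻⁵ × 1333×10³ m = 130 m/s:
V = [fR − √((fR)² − 4 fR V_g)]/2 = [130 − √(130² − 4×130×17)]/2 = 20.1 m/s
Supergeostrophic (V > V_g = 17 m/s), as expected around a high.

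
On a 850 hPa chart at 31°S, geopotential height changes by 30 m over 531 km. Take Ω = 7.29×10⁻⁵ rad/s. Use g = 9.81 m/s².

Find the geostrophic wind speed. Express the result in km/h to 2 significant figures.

Coriolis parameter at 31°S:
f = 2Ω sin φ = 2 × 7.29×10⁻⁵ × sin 31° = 7.51×10⁻⁵ s⁻¹
Height gradient: |∂Z/∂n| = 30 m / 531000 m = 5.65×10⁻⁵
On a pressure surface, geostrophic balance gives V_g = (g/f)|∂Z/∂n|:
V_g = 9.81 × 5.65×10⁻⁵ / 7.51×10⁻⁵ = 7.38 m/s
Converting: 7.38 m/s × 3.6 = 27 km/h

27 km/h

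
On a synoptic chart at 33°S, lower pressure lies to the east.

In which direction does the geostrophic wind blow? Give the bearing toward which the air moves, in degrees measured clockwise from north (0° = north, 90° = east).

The pressure-gradient force points toward the east (bearing 090°).
Geostrophic balance: in the Southern Hemisphere the Coriolis force deflects motion to the left, so the geostrophic wind blows 90° to the left of the pressure-gradient force (low pressure on the right).
Rotating 090° by 90° counterclockwise gives 000° — the wind blows toward the north.

000°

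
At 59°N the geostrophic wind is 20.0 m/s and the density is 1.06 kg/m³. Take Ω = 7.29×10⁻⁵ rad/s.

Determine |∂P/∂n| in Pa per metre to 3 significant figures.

Coriolis parameter at 59°N:
f = 2Ω sin φ = 2 × 7.29×10⁻⁵ × sin 59° = 1.25×10⁻⁴ s⁻¹
Geostrophic balance rearranged: |∂P/∂n| = f ρ V_g
|∂P/∂n| = 1.25×10⁻⁴ × 1.06 × 20.0 = 2.65×10⁻³ Pa/m

2.65×10⁻³ Pa/m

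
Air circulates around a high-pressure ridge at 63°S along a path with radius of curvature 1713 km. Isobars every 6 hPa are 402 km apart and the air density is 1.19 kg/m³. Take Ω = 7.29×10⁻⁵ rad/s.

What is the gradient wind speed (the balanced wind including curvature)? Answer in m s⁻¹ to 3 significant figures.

10.1 m s⁻¹

Coriolis parameter at 63°S:
f = 2Ω sin φ = 2 × 7.29×10⁻⁵ × sin 63° = 1.30×10⁻⁴ s⁻¹
Pressure gradient: |∂P/∂n| = 600 Pa / 402000 m = 1.49×10⁻³ Pa/m
Geostrophic speed: V_g = |∂P/∂n|/(fρ) = 1.49×10⁻³/(1.30×10⁻⁴ × 1.19) = 9.65 m/s
Around a high, pressure-gradient force acts outward with centrifugal, so Coriolis balances both:
fV = (1/ρ)|∂P/∂n| + V²/R  →  V² − fR·V + fR·V_g = 0
With fR = 1.30×10⁻⁴ × 1713×10³ m = 223 m/s:
V = [fR − √((fR)² − 4 fR V_g)]/2 = [223 − √(223² − 4×223×9.65)]/2 = 10.1 m/s
Supergeostrophic (V > V_g = 9.65 m/s), as expected around a high.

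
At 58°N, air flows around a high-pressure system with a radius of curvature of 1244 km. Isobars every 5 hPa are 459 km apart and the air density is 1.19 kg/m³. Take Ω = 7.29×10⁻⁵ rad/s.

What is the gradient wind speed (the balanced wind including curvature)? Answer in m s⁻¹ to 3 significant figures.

7.80 m s⁻¹

Coriolis parameter at 58°N:
f = 2Ω sin φ = 2 × 7.29×10⁻⁵ × sin 58° = 1.24×10⁻⁴ s⁻¹
Pressure gradient: |∂P/∂n| = 500 Pa / 459000 m = 1.09×10⁻³ Pa/m
Geostrophic speed: V_g = |∂P/∂n|/(fρ) = 1.09×10⁻³/(1.24×10⁻⁴ × 1.19) = 7.40 m/s
Around a high, pressure-gradient force acts outward with centrifugal, so Coriolis balances both:
fV = (1/ρ)|∂P/∂n| + V²/R  →  V² − fR·V + fR·V_g = 0
With fR = 1.24×10⁻⁴ × 1244×10³ m = 154 m/s:
V = [fR − √((fR)² − 4 fR V_g)]/2 = [154 − √(154² − 4×154×7.4)]/2 = 7.8 m/s
Supergeostrophic (V > V_g = 7.4 m/s), as expected around a high.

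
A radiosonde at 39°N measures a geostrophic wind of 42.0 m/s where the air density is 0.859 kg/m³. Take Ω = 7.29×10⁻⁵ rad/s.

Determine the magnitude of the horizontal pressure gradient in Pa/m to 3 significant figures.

3.31×10⁻³ Pa/m

Coriolis parameter at 39°N:
f = 2Ω sin φ = 2 × 7.29×10⁻⁵ × sin 39° = 9.18×10⁻⁵ s⁻¹
Geostrophic balance rearranged: |∂P/∂n| = f ρ V_g
|∂P/∂n| = 9.18×10⁻⁵ × 0.859 × 42.0 = 3.31×10⁻³ Pa/m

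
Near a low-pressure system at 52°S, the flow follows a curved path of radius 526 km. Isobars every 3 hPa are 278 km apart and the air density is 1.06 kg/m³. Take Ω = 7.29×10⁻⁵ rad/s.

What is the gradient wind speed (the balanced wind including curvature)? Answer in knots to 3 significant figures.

15.2 knots

Coriolis parameter at 52°S:
f = 2Ω sin φ = 2 × 7.29×10⁻⁵ × sin 52° = 1.15×10⁻⁴ s⁻¹
Pressure gradient: |∂P/∂n| = 300 Pa / 278000 m = 1.08×10⁻³ Pa/m
Geostrophic speed: V_g = |∂P/∂n|/(fρ) = 1.08×10⁻³/(1.15×10⁻⁴ × 1.06) = 8.86 m/s
Around a low, centrifugal force acts outward with Coriolis, so pressure-gradient force balances both:
(1/ρ)|∂P/∂n| = fV + V²/R  →  V² + fR·V − fR·V_g = 0
With fR = 1.15×10⁻⁴ × 526×10³ m = 60.4 m/s:
V = [−fR + √((fR)² + 4 fR V_g)]/2 = [−60.4 + √(60.4² + 4×60.4×8.86)]/2 = 7.84 m/s
Subgeostrophic (V < V_g = 8.86 m/s), as expected around a low.
Converting: 7.84 m/s × 1.944 = 15.2 knots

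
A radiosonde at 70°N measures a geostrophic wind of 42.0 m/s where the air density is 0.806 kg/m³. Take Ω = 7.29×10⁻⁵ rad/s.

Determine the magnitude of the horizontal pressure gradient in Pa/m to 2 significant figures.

Coriolis parameter at 70°N:
f = 2Ω sin φ = 2 × 7.29×10⁻⁵ × sin 70° = 1.37×10⁻⁴ s⁻¹
Geostrophic balance rearranged: |∂P/∂n| = f ρ V_g
|∂P/∂n| = 1.37×10⁻⁴ × 0.806 × 42.0 = 4.64×10⁻³ Pa/m

4.6×10⁻³ Pa/m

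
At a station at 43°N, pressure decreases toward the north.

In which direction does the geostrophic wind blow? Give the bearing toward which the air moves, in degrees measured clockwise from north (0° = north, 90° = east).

The pressure-gradient force points toward the north (bearing 000°).
Geostrophic balance: in the Northern Hemisphere the Coriolis force deflects motion to the right, so the geostrophic wind blows 90° to the right of the pressure-gradient force (low pressure on the left).
Rotating 000° by 90° clockwise gives 090° — the wind blows toward the east.

090°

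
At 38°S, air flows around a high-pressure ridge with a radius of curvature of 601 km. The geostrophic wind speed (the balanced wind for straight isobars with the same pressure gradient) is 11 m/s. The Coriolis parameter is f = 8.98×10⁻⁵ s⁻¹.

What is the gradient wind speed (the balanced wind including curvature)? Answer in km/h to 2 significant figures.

Around a high, pressure-gradient force acts outward with centrifugal, so Coriolis balances both:
fV = (1/ρ)|∂P/∂n| + V²/R  →  V² − fR·V + fR·V_g = 0
With fR = 8.98×10⁻⁵ × 601×10³ m = 54.0 m/s:
V = [fR − √((fR)² − 4 fR V_g)]/2 = [54.0 − √(54.0² − 4×54.0×11)]/2 = 15.4 m/s
Supergeostrophic (V > V_g = 11 m/s), as expected around a high.
Converting: 15.4 m/s × 3.6 = 55 km/h

55 km/h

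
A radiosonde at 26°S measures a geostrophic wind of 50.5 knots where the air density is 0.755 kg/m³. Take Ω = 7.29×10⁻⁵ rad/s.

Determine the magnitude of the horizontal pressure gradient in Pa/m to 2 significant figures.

Coriolis parameter at 26°S:
f = 2Ω sin φ = 2 × 7.29×10⁻⁵ × sin 26° = 6.39×10⁻⁵ s⁻¹
Wind speed in SI: 50.5 knots = 26.0 m/s
Geostrophic balance rearranged: |∂P/∂n| = f ρ V_g
|∂P/∂n| = 6.39×10⁻⁵ × 0.755 × 26.0 = 1.25×10⁻³ Pa/m

1.3×10⁻³ Pa/m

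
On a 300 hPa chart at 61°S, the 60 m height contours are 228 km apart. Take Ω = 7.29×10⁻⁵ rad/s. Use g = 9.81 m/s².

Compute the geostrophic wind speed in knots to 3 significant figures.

Coriolis parameter at 61°S:
f = 2Ω sin φ = 2 × 7.29×10⁻⁵ × sin 61° = 1.28×10⁻⁴ s⁻¹
Height gradient: |∂Z/∂n| = 60 m / 228000 m = 2.63×10⁻⁴
On a pressure surface, geostrophic balance gives V_g = (g/f)|∂Z/∂n|:
V_g = 9.81 × 2.63×10⁻⁴ / 1.28×10⁻⁴ = 20.2 m/s
Converting: 20.2 m/s × 1.944 = 39.4 knots

39.4 knots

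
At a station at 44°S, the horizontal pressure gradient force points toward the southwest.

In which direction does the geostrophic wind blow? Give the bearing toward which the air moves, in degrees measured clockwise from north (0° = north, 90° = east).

135°

The pressure-gradient force points toward the southwest (bearing 225°).
Geostrophic balance: in the Southern Hemisphere the Coriolis force deflects motion to the left, so the geostrophic wind blows 90° to the left of the pressure-gradient force (low pressure on the right).
Rotating 225° by 90° counterclockwise gives 135° — the wind blows toward the southeast.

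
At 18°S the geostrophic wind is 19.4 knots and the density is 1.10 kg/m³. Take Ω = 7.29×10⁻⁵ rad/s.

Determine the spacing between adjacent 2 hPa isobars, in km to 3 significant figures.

404 km

Coriolis parameter at 18°S:
f = 2Ω sin φ = 2 × 7.29×10⁻⁵ × sin 18° = 4.51×10⁻⁵ s⁻¹
Wind speed in SI: 19.4 knots = 9.98 m/s
Geostrophic balance rearranged: |∂P/∂n| = f ρ V_g
|∂P/∂n| = 4.51×10⁻⁵ × 1.10 × 9.98 = 4.95×10⁻⁴ Pa/m
Isobar spacing: Δn = ΔP/|∂P/∂n| = 200 Pa / 4.95×10⁻⁴ Pa/m = 404350 m ≈ 404 km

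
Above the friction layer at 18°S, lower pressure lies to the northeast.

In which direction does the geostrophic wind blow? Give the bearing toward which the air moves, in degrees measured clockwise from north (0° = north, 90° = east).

315°

The pressure-gradient force points toward the northeast (bearing 045°).
Geostrophic balance: in the Southern Hemisphere the Coriolis force deflects motion to the left, so the geostrophic wind blows 90° to the left of the pressure-gradient force (low pressure on the right).
Rotating 045° by 90° counterclockwise gives 315° — the wind blows toward the northwest.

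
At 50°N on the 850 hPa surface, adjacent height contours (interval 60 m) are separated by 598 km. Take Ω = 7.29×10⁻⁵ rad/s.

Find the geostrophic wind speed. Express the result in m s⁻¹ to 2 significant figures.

8.8 m s⁻¹

Coriolis parameter at 50°N:
f = 2Ω sin φ = 2 × 7.29×10⁻⁵ × sin 50° = 1.12×10⁻⁴ s⁻¹
Height gradient: |∂Z/∂n| = 60 m / 598000 m = 1.00×10⁻⁴
On a pressure surface, geostrophic balance gives V_g = (g/f)|∂Z/∂n|:
V_g = 9.81 × 1.00×10⁻⁴ / 1.12×10⁻⁴ = 8.81 m/s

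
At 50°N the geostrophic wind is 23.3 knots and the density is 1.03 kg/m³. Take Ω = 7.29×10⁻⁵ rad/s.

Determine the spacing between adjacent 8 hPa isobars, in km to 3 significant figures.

580 km

Coriolis parameter at 50°N:
f = 2Ω sin φ = 2 × 7.29×10⁻⁵ × sin 50° = 1.12×10⁻⁴ s⁻¹
Wind speed in SI: 23.3 knots = 12.0 m/s
Geostrophic balance rearranged: |∂P/∂n| = f ρ V_g
|∂P/∂n| = 1.12×10⁻⁴ × 1.03 × 12.0 = 1.38×10⁻³ Pa/m
Isobar spacing: Δn = ΔP/|∂P/∂n| = 800 Pa / 1.38×10⁻³ Pa/m = 580159 m ≈ 580 km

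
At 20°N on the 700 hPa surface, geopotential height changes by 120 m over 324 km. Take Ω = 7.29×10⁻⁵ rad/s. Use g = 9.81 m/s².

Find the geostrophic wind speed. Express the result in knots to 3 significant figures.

Coriolis parameter at 20°N:
f = 2Ω sin φ = 2 × 7.29×10⁻⁵ × sin 20° = 4.99×10⁻⁵ s⁻¹
Height gradient: |∂Z/∂n| = 120 m / 324000 m = 3.70×10⁻⁴
On a pressure surface, geostrophic balance gives V_g = (g/f)|∂Z/∂n|:
V_g = 9.81 × 3.70×10⁻⁴ / 4.99×10⁻⁵ = 72.9 m/s
Converting: 72.9 m/s × 1.944 = 142 knots

142 knots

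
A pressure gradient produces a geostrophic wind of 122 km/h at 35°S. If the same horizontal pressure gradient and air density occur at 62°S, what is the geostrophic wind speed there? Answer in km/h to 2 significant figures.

79 km/h

With the same pressure gradient and density, V_g ∝ 1/f ∝ 1/sin φ.
V₂ = V₁ · sin φ₁ / sin φ₂ = 122 × sin 35° / sin 62°
V₂ = 122 × 0.5736/0.8829 = 79 km/h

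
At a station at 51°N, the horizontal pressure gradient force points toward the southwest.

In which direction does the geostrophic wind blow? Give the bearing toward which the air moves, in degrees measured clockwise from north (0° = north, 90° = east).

The pressure-gradient force points toward the southwest (bearing 225°).
Geostrophic balance: in the Northern Hemisphere the Coriolis force deflects motion to the right, so the geostrophic wind blows 90° to the right of the pressure-gradient force (low pressure on the left).
Rotating 225° by 90° clockwise gives 315° — the wind blows toward the northwest.

315°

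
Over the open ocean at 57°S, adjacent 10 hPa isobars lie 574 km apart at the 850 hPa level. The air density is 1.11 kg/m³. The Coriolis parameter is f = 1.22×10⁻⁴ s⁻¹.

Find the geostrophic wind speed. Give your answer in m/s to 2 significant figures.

13 m/s

Pressure gradient: |∂P/∂n| = 1000 Pa / 574000 m = 1.74×10⁻³ Pa/m
Geostrophic balance (pressure-gradient force = Coriolis force):
V_g = (1/(fρ)) |∂P/∂n| = 1.74×10⁻³ / (1.22×10⁻⁴ × 1.11) = 12.9 m/s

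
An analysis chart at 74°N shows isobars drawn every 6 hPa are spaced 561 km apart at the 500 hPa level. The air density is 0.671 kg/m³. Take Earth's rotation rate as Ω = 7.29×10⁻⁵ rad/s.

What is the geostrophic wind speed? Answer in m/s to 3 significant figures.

11.4 m/s

Coriolis parameter at 74°N:
f = 2Ω sin φ = 2 × 7.29×10⁻⁵ × sin 74° = 1.40×10⁻⁴ s⁻¹
Pressure gradient: |∂P/∂n| = 600 Pa / 561000 m = 1.07×10⁻³ Pa/m
Geostrophic balance (pressure-gradient force = Coriolis force):
V_g = (1/(fρ)) |∂P/∂n| = 1.07×10⁻³ / (1.40×10⁻⁴ × 0.671) = 11.4 m/s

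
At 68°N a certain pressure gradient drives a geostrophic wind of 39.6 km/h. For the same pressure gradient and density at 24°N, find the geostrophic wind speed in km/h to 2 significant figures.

With the same pressure gradient and density, V_g ∝ 1/f ∝ 1/sin φ.
V₂ = V₁ · sin φ₁ / sin φ₂ = 39.6 × sin 68° / sin 24°
V₂ = 39.6 × 0.9272/0.4067 = 90 km/h

90 km/h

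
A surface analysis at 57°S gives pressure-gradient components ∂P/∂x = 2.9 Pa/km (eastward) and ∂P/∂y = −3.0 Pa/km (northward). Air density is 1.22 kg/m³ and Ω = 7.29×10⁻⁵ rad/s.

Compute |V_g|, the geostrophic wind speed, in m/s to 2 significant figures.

28 m/s

Coriolis parameter at 57°S:
f = 2Ω sin φ = 2 × 7.29×10⁻⁵ × sin 57° = 1.22×10⁻⁴ s⁻¹
In the Southern Hemisphere f is negative: f = −1.22×10⁻⁴ s⁻¹.
Component geostrophic relations (x east, y north):
u_g = −(1/(fρ)) ∂P/∂y,  v_g = (1/(fρ)) ∂P/∂x
u_g = −(−3.0×10⁻³)/(−1.22×10⁻⁴ × 1.22) = −20.1 m/s;  v_g = (2.9×10⁻³)/(−1.22×10⁻⁴ × 1.22) = −19.4 m/s
|V_g| = √(u_g² + v_g²) = 28.0 m/s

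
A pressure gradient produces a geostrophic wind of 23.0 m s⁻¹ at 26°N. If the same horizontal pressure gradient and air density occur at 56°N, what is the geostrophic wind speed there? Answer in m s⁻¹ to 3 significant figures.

12.2 m s⁻¹

With the same pressure gradient and density, V_g ∝ 1/f ∝ 1/sin φ.
V₂ = V₁ · sin φ₁ / sin φ₂ = 23.0 × sin 26° / sin 56°
V₂ = 23.0 × 0.4384/0.8290 = 12.2 m s⁻¹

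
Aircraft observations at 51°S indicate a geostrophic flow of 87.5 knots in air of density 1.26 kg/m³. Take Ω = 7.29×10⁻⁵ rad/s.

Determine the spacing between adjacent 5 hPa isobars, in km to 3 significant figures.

Coriolis parameter at 51°S:
f = 2Ω sin φ = 2 × 7.29×10⁻⁵ × sin 51° = 1.13×10⁻⁴ s⁻¹
Wind speed in SI: 87.5 knots = 45.0 m/s
Geostrophic balance rearranged: |∂P/∂n| = f ρ V_g
|∂P/∂n| = 1.13×10⁻⁴ × 1.26 × 45.0 = 6.43×10⁻³ Pa/m
Isobar spacing: Δn = ΔP/|∂P/∂n| = 500 Pa / 6.43×10⁻³ Pa/m = 77802 m ≈ 77.8 km

77.8 km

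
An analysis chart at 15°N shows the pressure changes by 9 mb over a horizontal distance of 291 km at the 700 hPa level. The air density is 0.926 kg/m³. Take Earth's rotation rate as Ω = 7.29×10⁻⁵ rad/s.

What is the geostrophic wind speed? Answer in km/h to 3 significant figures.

Coriolis parameter at 15°N:
f = 2Ω sin φ = 2 × 7.29×10⁻⁵ × sin 15° = 3.77×10⁻⁵ s⁻¹
Pressure gradient: |∂P/∂n| = 900 Pa / 291000 m = 3.09×10⁻³ Pa/m
Geostrophic balance (pressure-gradient force = Coriolis force):
V_g = (1/(fρ)) |∂P/∂n| = 3.09×10⁻³ / (3.77×10⁻⁵ × 0.926) = 88.5 m/s
Converting: 88.5 m/s × 3.6 = 319 km/h

319 km/h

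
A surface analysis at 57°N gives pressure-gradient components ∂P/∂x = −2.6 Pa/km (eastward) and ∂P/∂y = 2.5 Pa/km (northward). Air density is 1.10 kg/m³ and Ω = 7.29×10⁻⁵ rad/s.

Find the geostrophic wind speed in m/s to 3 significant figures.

26.8 m/s

Coriolis parameter at 57°N:
f = 2Ω sin φ = 2 × 7.29×10⁻⁵ × sin 57° = 1.22×10⁻⁴ s⁻¹
Component geostrophic relations (x east, y north):
u_g = −(1/(fρ)) ∂P/∂y,  v_g = (1/(fρ)) ∂P/∂x
u_g = −(2.5×10⁻³)/(1.22×10⁻⁴ × 1.10) = −18.6 m/s;  v_g = (−2.6×10⁻³)/(1.22×10⁻⁴ × 1.10) = −19.3 m/s
|V_g| = √(u_g² + v_g²) = 26.8 m/s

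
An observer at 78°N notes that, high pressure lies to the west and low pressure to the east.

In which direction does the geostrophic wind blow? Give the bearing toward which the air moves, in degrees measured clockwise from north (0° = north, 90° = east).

The pressure-gradient force points toward the east (bearing 090°).
Geostrophic balance: in the Northern Hemisphere the Coriolis force deflects motion to the right, so the geostrophic wind blows 90° to the right of the pressure-gradient force (low pressure on the left).
Rotating 090° by 90° clockwise gives 180° — the wind blows toward the south.

180°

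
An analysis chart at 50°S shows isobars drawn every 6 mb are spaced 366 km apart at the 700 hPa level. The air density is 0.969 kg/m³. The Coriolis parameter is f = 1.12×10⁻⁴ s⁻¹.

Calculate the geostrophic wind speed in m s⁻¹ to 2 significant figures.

15 m s⁻¹

Pressure gradient: |∂P/∂n| = 600 Pa / 366000 m = 1.64×10⁻³ Pa/m
Geostrophic balance (pressure-gradient force = Coriolis force):
V_g = (1/(fρ)) |∂P/∂n| = 1.64×10⁻³ / (1.12×10⁻⁴ × 0.969) = 15.1 m/s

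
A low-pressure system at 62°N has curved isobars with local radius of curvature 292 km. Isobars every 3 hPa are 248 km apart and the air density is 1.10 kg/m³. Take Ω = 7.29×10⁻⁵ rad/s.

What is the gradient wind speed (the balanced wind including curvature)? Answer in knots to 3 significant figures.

Coriolis parameter at 62°N:
f = 2Ω sin φ = 2 × 7.29×10⁻⁵ × sin 62° = 1.29×10⁻⁴ s⁻¹
Pressure gradient: |∂P/∂n| = 300 Pa / 248000 m = 1.21×10⁻³ Pa/m
Geostrophic speed: V_g = |∂P/∂n|/(fρ) = 1.21×10⁻³/(1.29×10⁻⁴ × 1.10) = 8.54 m/s
Around a low, centrifugal force acts outward with Coriolis, so pressure-gradient force balances both:
(1/ρ)|∂P/∂n| = fV + V²/R  →  V² + fR·V − fR·V_g = 0
With fR = 1.29×10⁻⁴ × 292×10³ m = 37.6 m/s:
V = [−fR + √((fR)² + 4 fR V_g)]/2 = [−37.6 + √(37.6² + 4×37.6×8.54)]/2 = 7.17 m/s
Subgeostrophic (V < V_g = 8.54 m/s), as expected around a low.
Converting: 7.17 m/s × 1.944 = 13.9 knots

13.9 knots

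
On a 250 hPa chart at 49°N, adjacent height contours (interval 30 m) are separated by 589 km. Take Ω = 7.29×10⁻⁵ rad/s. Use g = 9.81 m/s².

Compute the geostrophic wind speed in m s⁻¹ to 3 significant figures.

Coriolis parameter at 49°N:
f = 2Ω sin φ = 2 × 7.29×10⁻⁵ × sin 49° = 1.10×10⁻⁴ s⁻¹
Height gradient: |∂Z/∂n| = 30 m / 589000 m = 5.09×10⁻⁵
On a pressure surface, geostrophic balance gives V_g = (g/f)|∂Z/∂n|:
V_g = 9.81 × 5.09×10⁻⁵ / 1.10×10⁻⁴ = 4.54 m/s

4.54 m s⁻¹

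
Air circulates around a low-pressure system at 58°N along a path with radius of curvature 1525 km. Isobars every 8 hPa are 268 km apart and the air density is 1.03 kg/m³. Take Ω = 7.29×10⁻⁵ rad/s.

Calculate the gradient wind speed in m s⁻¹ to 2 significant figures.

Coriolis parameter at 58°N:
f = 2Ω sin φ = 2 × 7.29×10⁻⁵ × sin 58° = 1.24×10⁻⁴ s⁻¹
Pressure gradient: |∂P/∂n| = 800 Pa / 268000 m = 2.99×10⁻³ Pa/m
Geostrophic speed: V_g = |∂P/∂n|/(fρ) = 2.99×10⁻³/(1.24×10⁻⁴ × 1.03) = 23.4 m/s
Around a low, centrifugal force acts outward with Coriolis, so pressure-gradient force balances both:
(1/ρ)|∂P/∂n| = fV + V²/R  →  V² + fR·V − fR·V_g = 0
With fR = 1.24×10⁻⁴ × 1525×10³ m = 189 m/s:
V = [−fR + √((fR)² + 4 fR V_g)]/2 = [−189 + √(189² + 4×189×23.4)]/2 = 21.1 m/s
Subgeostrophic (V < V_g = 23.4 m/s), as expected around a low.

21 m s⁻¹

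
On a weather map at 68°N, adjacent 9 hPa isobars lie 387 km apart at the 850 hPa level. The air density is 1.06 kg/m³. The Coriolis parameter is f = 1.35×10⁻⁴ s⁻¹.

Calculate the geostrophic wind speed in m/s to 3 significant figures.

16.3 m/s

Pressure gradient: |∂P/∂n| = 900 Pa / 387000 m = 2.33×10⁻³ Pa/m
Geostrophic balance (pressure-gradient force = Coriolis force):
V_g = (1/(fρ)) |∂P/∂n| = 2.33×10⁻³ / (1.35×10⁻⁴ × 1.06) = 16.3 m/s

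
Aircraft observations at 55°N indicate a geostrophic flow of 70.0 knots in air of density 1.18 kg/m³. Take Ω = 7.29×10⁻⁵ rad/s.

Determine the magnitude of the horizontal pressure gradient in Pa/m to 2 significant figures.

5.1×10⁻³ Pa/m

Coriolis parameter at 55°N:
f = 2Ω sin φ = 2 × 7.29×10⁻⁵ × sin 55° = 1.19×10⁻⁴ s⁻¹
Wind speed in SI: 70.0 knots = 36.0 m/s
Geostrophic balance rearranged: |∂P/∂n| = f ρ V_g
|∂P/∂n| = 1.19×10⁻⁴ × 1.18 × 36.0 = 5.08×10⁻³ Pa/m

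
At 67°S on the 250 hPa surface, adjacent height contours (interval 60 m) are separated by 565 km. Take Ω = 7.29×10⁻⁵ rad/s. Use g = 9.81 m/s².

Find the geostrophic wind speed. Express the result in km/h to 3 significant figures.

27.9 km/h

Coriolis parameter at 67°S:
f = 2Ω sin φ = 2 × 7.29×10⁻⁵ × sin 67° = 1.34×10⁻⁴ s⁻¹
Height gradient: |∂Z/∂n| = 60 m / 565000 m = 1.06×10⁻⁴
On a pressure surface, geostrophic balance gives V_g = (g/f)|∂Z/∂n|:
V_g = 9.81 × 1.06×10⁻⁴ / 1.34×10⁻⁴ = 7.76 m/s
Converting: 7.76 m/s × 3.6 = 27.9 km/h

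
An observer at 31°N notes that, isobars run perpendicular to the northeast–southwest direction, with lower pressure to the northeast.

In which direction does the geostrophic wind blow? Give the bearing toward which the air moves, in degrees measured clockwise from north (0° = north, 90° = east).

135°

The pressure-gradient force points toward the northeast (bearing 045°).
Geostrophic balance: in the Northern Hemisphere the Coriolis force deflects motion to the right, so the geostrophic wind blows 90° to the right of the pressure-gradient force (low pressure on the left).
Rotating 045° by 90° clockwise gives 135° — the wind blows toward the southeast.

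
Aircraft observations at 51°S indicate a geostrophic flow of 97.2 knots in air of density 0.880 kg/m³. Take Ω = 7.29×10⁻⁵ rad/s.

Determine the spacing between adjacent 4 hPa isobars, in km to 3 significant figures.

80.2 km

Coriolis parameter at 51°S:
f = 2Ω sin φ = 2 × 7.29×10⁻⁵ × sin 51° = 1.13×10⁻⁴ s⁻¹
Wind speed in SI: 97.2 knots = 50.0 m/s
Geostrophic balance rearranged: |∂P/∂n| = f ρ V_g
|∂P/∂n| = 1.13×10⁻⁴ × 0.880 × 50.0 = 4.99×10⁻³ Pa/m
Isobar spacing: Δn = ΔP/|∂P/∂n| = 400 Pa / 4.99×10⁻³ Pa/m = 80226 m ≈ 80.2 km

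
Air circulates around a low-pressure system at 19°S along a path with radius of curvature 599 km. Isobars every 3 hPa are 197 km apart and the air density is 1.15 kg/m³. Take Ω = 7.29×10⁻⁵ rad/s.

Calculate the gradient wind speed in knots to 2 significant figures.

34 knots

Coriolis parameter at 19°S:
f = 2Ω sin φ = 2 × 7.29×10⁻⁵ × sin 19° = 4.75×10⁻⁵ s⁻¹
Pressure gradient: |∂P/∂n| = 300 Pa / 197000 m = 1.52×10⁻³ Pa/m
Geostrophic speed: V_g = |∂P/∂n|/(fρ) = 1.52×10⁻³/(4.75×10⁻⁵ × 1.15) = 27.9 m/s
Around a low, centrifugal force acts outward with Coriolis, so pressure-gradient force balances both:
(1/ρ)|∂P/∂n| = fV + V²/R  →  V² + fR·V − fR·V_g = 0
With fR = 4.75×10⁻⁵ × 599×10³ m = 28.4 m/s:
V = [−fR + √((fR)² + 4 fR V_g)]/2 = [−28.4 + √(28.4² + 4×28.4×27.9)]/2 = 17.3 m/s
Subgeostrophic (V < V_g = 27.9 m/s), as expected around a low.
Converting: 17.3 m/s × 1.944 = 34 knots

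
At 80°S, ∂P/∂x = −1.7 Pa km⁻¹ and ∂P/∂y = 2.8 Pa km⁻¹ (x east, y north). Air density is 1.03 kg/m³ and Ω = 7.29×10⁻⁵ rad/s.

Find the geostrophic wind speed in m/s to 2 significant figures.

Coriolis parameter at 80°S:
f = 2Ω sin φ = 2 × 7.29×10⁻⁵ × sin 80° = 1.44×10⁻⁴ s⁻¹
In the Southern Hemisphere f is negative: f = −1.44×10⁻⁴ s⁻¹.
Component geostrophic relations (x east, y north):
u_g = −(1/(fρ)) ∂P/∂y,  v_g = (1/(fρ)) ∂P/∂x
u_g = −(2.8×10⁻³)/(−1.44×10⁻⁴ × 1.03) = 18.9 m/s;  v_g = (−1.7×10⁻³)/(−1.44×10⁻⁴ × 1.03) = 11.5 m/s
|V_g| = √(u_g² + v_g²) = 22.1 m/s

22 m/s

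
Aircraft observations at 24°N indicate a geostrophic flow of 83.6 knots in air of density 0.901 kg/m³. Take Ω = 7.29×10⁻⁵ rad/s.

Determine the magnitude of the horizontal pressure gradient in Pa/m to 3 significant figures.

2.30×10⁻³ Pa/m

Coriolis parameter at 24°N:
f = 2Ω sin φ = 2 × 7.29×10⁻⁵ × sin 24° = 5.93×10⁻⁵ s⁻¹
Wind speed in SI: 83.6 knots = 43.0 m/s
Geostrophic balance rearranged: |∂P/∂n| = f ρ V_g
|∂P/∂n| = 5.93×10⁻⁵ × 0.901 × 43.0 = 2.30×10⁻³ Pa/m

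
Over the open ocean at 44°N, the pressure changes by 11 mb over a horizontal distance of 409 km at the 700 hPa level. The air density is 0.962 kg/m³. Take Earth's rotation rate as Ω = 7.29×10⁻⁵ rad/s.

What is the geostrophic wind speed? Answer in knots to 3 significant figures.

Coriolis parameter at 44°N:
f = 2Ω sin φ = 2 × 7.29×10⁻⁵ × sin 44° = 1.01×10⁻⁴ s⁻¹
Pressure gradient: |∂P/∂n| = 1100 Pa / 409000 m = 2.69×10⁻³ Pa/m
Geostrophic balance (pressure-gradient force = Coriolis force):
V_g = (1/(fρ)) |∂P/∂n| = 2.69×10⁻³ / (1.01×10⁻⁴ × 0.962) = 27.6 m/s
Converting: 27.6 m/s × 1.944 = 53.7 knots

53.7 knots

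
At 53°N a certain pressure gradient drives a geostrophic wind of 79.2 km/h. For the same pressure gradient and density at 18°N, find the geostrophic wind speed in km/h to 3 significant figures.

With the same pressure gradient and density, V_g ∝ 1/f ∝ 1/sin φ.
V₂ = V₁ · sin φ₁ / sin φ₂ = 79.2 × sin 53° / sin 18°
V₂ = 79.2 × 0.7986/0.3090 = 205 km/h

205 km/h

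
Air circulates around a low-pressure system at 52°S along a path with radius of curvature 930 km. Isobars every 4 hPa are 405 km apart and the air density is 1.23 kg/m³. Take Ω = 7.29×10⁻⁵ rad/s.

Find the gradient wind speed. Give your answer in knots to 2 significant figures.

13 knots

Coriolis parameter at 52°S:
f = 2Ω sin φ = 2 × 7.29×10⁻⁵ × sin 52° = 1.15×10⁻⁴ s⁻¹
Pressure gradient: |∂P/∂n| = 400 Pa / 405000 m = 9.88×10⁻⁴ Pa/m
Geostrophic speed: V_g = |∂P/∂n|/(fρ) = 9.88×10⁻⁴/(1.15×10⁻⁴ × 1.23) = 6.99 m/s
Around a low, centrifugal force acts outward with Coriolis, so pressure-gradient force balances both:
(1/ρ)|∂P/∂n| = fV + V²/R  →  V² + fR·V − fR·V_g = 0
With fR = 1.15×10⁻⁴ × 930×10³ m = 107 m/s:
V = [−fR + √((fR)² + 4 fR V_g)]/2 = [−107 + √(107² + 4×107×6.99)]/2 = 6.58 m/s
Subgeostrophic (V < V_g = 6.99 m/s), as expected around a low.
Converting: 6.58 m/s × 1.944 = 13 knots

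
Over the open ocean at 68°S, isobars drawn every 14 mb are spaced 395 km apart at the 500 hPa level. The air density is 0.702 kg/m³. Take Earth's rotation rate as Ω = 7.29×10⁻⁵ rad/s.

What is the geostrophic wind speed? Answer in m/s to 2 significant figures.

37 m/s

Coriolis parameter at 68°S:
f = 2Ω sin φ = 2 × 7.29×10⁻⁵ × sin 68° = 1.35×10⁻⁴ s⁻¹
Pressure gradient: |∂P/∂n| = 1400 Pa / 395000 m = 3.54×10⁻³ Pa/m
Geostrophic balance (pressure-gradient force = Coriolis force):
V_g = (1/(fρ)) |∂P/∂n| = 3.54×10⁻³ / (1.35×10⁻⁴ × 0.702) = 37.3 m/s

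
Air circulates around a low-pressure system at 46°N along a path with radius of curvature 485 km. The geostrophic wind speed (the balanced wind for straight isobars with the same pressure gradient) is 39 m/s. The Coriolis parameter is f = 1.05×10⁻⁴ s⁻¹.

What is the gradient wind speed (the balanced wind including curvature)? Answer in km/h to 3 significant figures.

Around a low, centrifugal force acts outward with Coriolis, so pressure-gradient force balances both:
(1/ρ)|∂P/∂n| = fV + V²/R  →  V² + fR·V − fR·V_g = 0
With fR = 1.05×10⁻⁴ × 485×10³ m = 50.9 m/s:
V = [−fR + √((fR)² + 4 fR V_g)]/2 = [−50.9 + √(50.9² + 4×50.9×39)]/2 = 25.9 m/s
Subgeostrophic (V < V_g = 39 m/s), as expected around a low.
Converting: 25.9 m/s × 3.6 = 93.1 km/h

93.1 km/h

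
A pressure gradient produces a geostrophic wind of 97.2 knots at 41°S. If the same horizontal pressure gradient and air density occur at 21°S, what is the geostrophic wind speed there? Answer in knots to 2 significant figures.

180 knots

With the same pressure gradient and density, V_g ∝ 1/f ∝ 1/sin φ.
V₂ = V₁ · sin φ₁ / sin φ₂ = 97.2 × sin 41° / sin 21°
V₂ = 97.2 × 0.6561/0.3584 = 180 knots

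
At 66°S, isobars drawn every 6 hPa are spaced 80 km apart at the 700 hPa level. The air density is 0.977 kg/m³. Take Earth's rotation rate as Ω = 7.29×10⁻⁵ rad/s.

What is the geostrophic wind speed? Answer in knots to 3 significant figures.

112 knots

Coriolis parameter at 66°S:
f = 2Ω sin φ = 2 × 7.29×10⁻⁵ × sin 66° = 1.33×10⁻⁴ s⁻¹
Pressure gradient: |∂P/∂n| = 600 Pa / 80000 m = 7.50×10⁻³ Pa/m
Geostrophic balance (pressure-gradient force = Coriolis force):
V_g = (1/(fρ)) |∂P/∂n| = 7.50×10⁻³ / (1.33×10⁻⁴ × 0.977) = 57.6 m/s
Converting: 57.6 m/s × 1.944 = 112 knots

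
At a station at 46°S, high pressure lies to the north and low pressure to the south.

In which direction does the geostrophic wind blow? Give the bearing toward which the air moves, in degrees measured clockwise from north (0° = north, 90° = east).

The pressure-gradient force points toward the south (bearing 180°).
Geostrophic balance: in the Southern Hemisphere the Coriolis force deflects motion to the left, so the geostrophic wind blows 90° to the left of the pressure-gradient force (low pressure on the right).
Rotating 180° by 90° counterclockwise gives 090° — the wind blows toward the east.

090°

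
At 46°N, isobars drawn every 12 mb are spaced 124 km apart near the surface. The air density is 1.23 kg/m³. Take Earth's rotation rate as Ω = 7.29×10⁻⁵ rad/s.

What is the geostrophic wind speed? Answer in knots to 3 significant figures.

146 knots

Coriolis parameter at 46°N:
f = 2Ω sin φ = 2 × 7.29×10⁻⁵ × sin 46° = 1.05×10⁻⁴ s⁻¹
Pressure gradient: |∂P/∂n| = 1200 Pa / 124000 m = 9.68×10⁻³ Pa/m
Geostrophic balance (pressure-gradient force = Coriolis force):
V_g = (1/(fρ)) |∂P/∂n| = 9.68×10⁻³ / (1.05×10⁻⁴ × 1.23) = 75.0 m/s
Converting: 75.0 m/s × 1.944 = 146 knots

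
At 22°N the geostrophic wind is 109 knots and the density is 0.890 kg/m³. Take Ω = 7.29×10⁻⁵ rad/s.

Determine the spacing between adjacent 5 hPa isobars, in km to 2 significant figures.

Coriolis parameter at 22°N:
f = 2Ω sin φ = 2 × 7.29×10⁻⁵ × sin 22° = 5.46×10⁻⁵ s⁻¹
Wind speed in SI: 109 knots = 56.1 m/s
Geostrophic balance rearranged: |∂P/∂n| = f ρ V_g
|∂P/∂n| = 5.46×10⁻⁵ × 0.890 × 56.1 = 2.73×10⁻³ Pa/m
Isobar spacing: Δn = ΔP/|∂P/∂n| = 500 Pa / 2.73×10⁻³ Pa/m = 183435 m ≈ 180 km

180 km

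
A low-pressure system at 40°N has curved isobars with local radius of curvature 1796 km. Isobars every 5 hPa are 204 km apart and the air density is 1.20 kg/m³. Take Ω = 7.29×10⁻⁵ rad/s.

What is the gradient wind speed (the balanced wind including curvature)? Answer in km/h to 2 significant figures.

Coriolis parameter at 40°N:
f = 2Ω sin φ = 2 × 7.29×10⁻⁵ × sin 40° = 9.37×10⁻⁵ s⁻¹
Pressure gradient: |∂P/∂n| = 500 Pa / 204000 m = 2.45×10⁻³ Pa/m
Geostrophic speed: V_g = |∂P/∂n|/(fρ) = 2.45×10⁻³/(9.37×10⁻⁵ × 1.20) = 21.8 m/s
Around a low, centrifugal force acts outward with Coriolis, so pressure-gradient force balances both:
(1/ρ)|∂P/∂n| = fV + V²/R  →  V² + fR·V − fR·V_g = 0
With fR = 9.37×10⁻⁵ × 1796×10³ m = 168 m/s:
V = [−fR + √((fR)² + 4 fR V_g)]/2 = [−168 + √(168² + 4×168×21.8)]/2 = 19.5 m/s
Subgeostrophic (V < V_g = 21.8 m/s), as expected around a low.
Converting: 19.5 m/s × 3.6 = 70 km/h

70 km/h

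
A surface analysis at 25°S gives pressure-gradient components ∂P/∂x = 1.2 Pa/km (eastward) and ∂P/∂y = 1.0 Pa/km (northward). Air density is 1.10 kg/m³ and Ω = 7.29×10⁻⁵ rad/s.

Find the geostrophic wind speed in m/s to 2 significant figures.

23 m/s

Coriolis parameter at 25°S:
f = 2Ω sin φ = 2 × 7.29×10⁻⁵ × sin 25° = 6.16×10⁻⁵ s⁻¹
In the Southern Hemisphere f is negative: f = −6.16×10⁻⁵ s⁻¹.
Component geostrophic relations (x east, y north):
u_g = −(1/(fρ)) ∂P/∂y,  v_g = (1/(fρ)) ∂P/∂x
u_g = −(1.0×10⁻³)/(−6.16×10⁻⁵ × 1.10) = 14.8 m/s;  v_g = (1.2×10⁻³)/(−6.16×10⁻⁵ × 1.10) = −17.7 m/s
|V_g| = √(u_g² + v_g²) = 23.0 m/s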